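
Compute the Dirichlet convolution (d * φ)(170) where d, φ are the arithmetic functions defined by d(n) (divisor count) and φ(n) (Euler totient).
(d * φ)(170) = 324

Divisors of 170: [1, 2, 5, 10, 17, 34, 85, 170]. For each d | 170:
  d = 1: d(1) · φ(170/1) = 1 · 64 = 64
  d = 2: d(2) · φ(170/2) = 2 · 64 = 128
  d = 5: d(5) · φ(170/5) = 2 · 16 = 32
  d = 10: d(10) · φ(170/10) = 4 · 16 = 64
  d = 17: d(17) · φ(170/17) = 2 · 4 = 8
  d = 34: d(34) · φ(170/34) = 4 · 4 = 16
  d = 85: d(85) · φ(170/85) = 4 · 1 = 4
  d = 170: d(170) · φ(170/170) = 8 · 1 = 8
Summing: (d * φ)(170) = 64 + 128 + 32 + 64 + 8 + 16 + 4 + 8 = 324.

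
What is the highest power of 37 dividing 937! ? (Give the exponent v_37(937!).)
v_37(937!) = 25

Legendre's formula: v_p(n!) = Σ_{k ≥ 1} ⌊n / p^k⌋. For p = 37, n = 937, the terms are:
  ⌊937/37^1⌋ = ⌊937/37⌋ = 25
(the next term ⌊937/37^2⌋ = 0, terminating the sum). Summing: v_37(937!) = 25 = 25.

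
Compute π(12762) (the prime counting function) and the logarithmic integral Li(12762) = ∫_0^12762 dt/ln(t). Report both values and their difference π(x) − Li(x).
π(12762) = 1522;  Li(12762) ≈ 1541.96;  π(x) − Li(x) ≈ -19.96.

Direct count of primes ≤ 12762 gives π(12762) = 1522. Numerical evaluation of the logarithmic integral gives Li(12762) ≈ 1541.96. The difference π(x) − Li(x) ≈ -19.96 is typically negative for small/moderate x (Li(x) overestimates), though Littlewood's theorem shows this sign changes infinitely often.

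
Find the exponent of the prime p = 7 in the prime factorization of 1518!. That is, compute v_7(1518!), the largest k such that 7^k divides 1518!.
v_7(1518!) = 250

Legendre's formula: v_p(n!) = Σ_{k ≥ 1} ⌊n / p^k⌋. For p = 7, n = 1518, the terms are:
  ⌊1518/7^1⌋ = ⌊1518/7⌋ = 216
  ⌊1518/7^2⌋ = ⌊1518/49⌋ = 30
  ⌊1518/7^3⌋ = ⌊1518/343⌋ = 4
(the next term ⌊1518/7^4⌋ = 0, terminating the sum). Summing: v_7(1518!) = 216 + 30 + 4 = 250.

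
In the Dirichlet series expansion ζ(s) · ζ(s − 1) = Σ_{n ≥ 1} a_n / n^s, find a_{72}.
σ(72) = 195

In the product (Σ m^0/m^s)(Σ k / k^s) = Σ (Σ_{d | n} d) / n^s, the coefficient of 1/n^s is σ(n) = Σ_{d | n} d. For n = 72, divisors are [1, 2, 3, 4, 6, 8, 9, 12, 18, 24, 36, 72]; summing: σ(72) = 195.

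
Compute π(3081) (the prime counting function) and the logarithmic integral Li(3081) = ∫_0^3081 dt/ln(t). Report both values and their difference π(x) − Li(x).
π(3081) = 440;  Li(3081) ≈ 452.86;  π(x) − Li(x) ≈ -12.86.

Direct count of primes ≤ 3081 gives π(3081) = 440. Numerical evaluation of the logarithmic integral gives Li(3081) ≈ 452.86. The difference π(x) − Li(x) ≈ -12.86 is typically negative for small/moderate x (Li(x) overestimates), though Littlewood's theorem shows this sign changes infinitely often.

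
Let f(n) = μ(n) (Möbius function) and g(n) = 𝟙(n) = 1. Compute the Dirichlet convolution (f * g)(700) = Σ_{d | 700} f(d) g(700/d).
(μ * 𝟙)(700) = 0

Divisors of 700: [1, 2, 4, 5, 7, 10, 14, 20, 25, 28, 35, 50, 70, 100, 140, 175, 350, 700]. For each d | 700:
  d = 1: μ(1) · 𝟙(700/1) = 1 · 1 = 1
  d = 2: μ(2) · 𝟙(700/2) = -1 · 1 = -1
  d = 4: μ(4) · 𝟙(700/4) = 0 · 1 = 0
  d = 5: μ(5) · 𝟙(700/5) = -1 · 1 = -1
  d = 7: μ(7) · 𝟙(700/7) = -1 · 1 = -1
  d = 10: μ(10) · 𝟙(700/10) = 1 · 1 = 1
  d = 14: μ(14) · 𝟙(700/14) = 1 · 1 = 1
  d = 20: μ(20) · 𝟙(700/20) = 0 · 1 = 0
  d = 25: μ(25) · 𝟙(700/25) = 0 · 1 = 0
  d = 28: μ(28) · 𝟙(700/28) = 0 · 1 = 0
  d = 35: μ(35) · 𝟙(700/35) = 1 · 1 = 1
  d = 50: μ(50) · 𝟙(700/50) = 0 · 1 = 0
  d = 70: μ(70) · 𝟙(700/70) = -1 · 1 = -1
  d = 100: μ(100) · 𝟙(700/100) = 0 · 1 = 0
  d = 140: μ(140) · 𝟙(700/140) = 0 · 1 = 0
  d = 175: μ(175) · 𝟙(700/175) = 0 · 1 = 0
  d = 350: μ(350) · 𝟙(700/350) = 0 · 1 = 0
  d = 700: μ(700) · 𝟙(700/700) = 0 · 1 = 0
Summing: (μ * 𝟙)(700) = 1 + -1 + 0 + -1 + -1 + 1 + 1 + 0 + 0 + 0 + 1 + 0 + -1 + 0 + 0 + 0 + 0 + 0 = 0.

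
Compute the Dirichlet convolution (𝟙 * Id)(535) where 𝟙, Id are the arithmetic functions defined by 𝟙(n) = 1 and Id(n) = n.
(𝟙 * Id)(535) = 648

Divisors of 535: [1, 5, 107, 535]. For each d | 535:
  d = 1: 𝟙(1) · Id(535/1) = 1 · 535 = 535
  d = 5: 𝟙(5) · Id(535/5) = 1 · 107 = 107
  d = 107: 𝟙(107) · Id(535/107) = 1 · 5 = 5
  d = 535: 𝟙(535) · Id(535/535) = 1 · 1 = 1
Summing: (𝟙 * Id)(535) = 535 + 107 + 5 + 1 = 648.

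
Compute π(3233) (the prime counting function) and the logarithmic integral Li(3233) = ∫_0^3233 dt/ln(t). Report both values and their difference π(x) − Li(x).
π(3233) = 457;  Li(3233) ≈ 471.72;  π(x) − Li(x) ≈ -14.72.

Direct count of primes ≤ 3233 gives π(3233) = 457. Numerical evaluation of the logarithmic integral gives Li(3233) ≈ 471.72. The difference π(x) − Li(x) ≈ -14.72 is typically negative for small/moderate x (Li(x) overestimates), though Littlewood's theorem shows this sign changes infinitely often.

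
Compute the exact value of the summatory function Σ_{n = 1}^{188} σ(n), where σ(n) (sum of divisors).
Σ_{n ≤ 188} σ(n) = 29110

Compute σ(n) for each 1 ≤ n ≤ 188: σ(1) = 1, σ(2) = 3, σ(3) = 4, σ(4) = 7, σ(5) = 6, σ(6) = 12, σ(7) = 8, σ(8) = 15, σ(9) = 13, σ(10) = 18, σ(11) = 12, σ(12) = 28, σ(13) = 14, σ(14) = 24, σ(15) = 24, σ(16) = 31, σ(17) = 18, σ(18) = 39, σ(19) = 20, σ(20) = 42, σ(21) = 32, σ(22) = 36, σ(23) = 24, σ(24) = 60, σ(25) = 31, σ(26) = 42, σ(27) = 40, σ(28) = 56, σ(29) = 30, σ(30) = 72, σ(31) = 32, σ(32) = 63, σ(33) = 48, σ(34) = 54, σ(35) = 48, σ(36) = 91, σ(37) = 38, σ(38) = 60, σ(39) = 56, σ(40) = 90, σ(41) = 42, σ(42) = 96, σ(43) = 44, σ(44) = 84, σ(45) = 78, σ(46) = 72, σ(47) = 48, σ(48) = 124, σ(49) = 57, σ(50) = 93, σ(51) = 72, σ(52) = 98, σ(53) = 54, σ(54) = 120, σ(55) = 72, σ(56) = 120, σ(57) = 80, σ(58) = 90, σ(59) = 60, σ(60) = 168, σ(61) = 62, σ(62) = 96, σ(63) = 104, σ(64) = 127, σ(65) = 84, σ(66) = 144, σ(67) = 68, σ(68) = 126, σ(69) = 96, σ(70) = 144, σ(71) = 72, σ(72) = 195, σ(73) = 74, σ(74) = 114, σ(75) = 124, σ(76) = 140, σ(77) = 96, σ(78) = 168, σ(79) = 80, σ(80) = 186, σ(81) = 121, σ(82) = 126, σ(83) = 84, σ(84) = 224, σ(85) = 108, σ(86) = 132, σ(87) = 120, σ(88) = 180, σ(89) = 90, σ(90) = 234, σ(91) = 112, σ(92) = 168, σ(93) = 128, σ(94) = 144, σ(95) = 120, σ(96) = 252, σ(97) = 98, σ(98) = 171, σ(99) = 156, σ(100) = 217, σ(101) = 102, σ(102) = 216, σ(103) = 104, σ(104) = 210, σ(105) = 192, σ(106) = 162, σ(107) = 108, σ(108) = 280, σ(109) = 110, σ(110) = 216, σ(111) = 152, σ(112) = 248, σ(113) = 114, σ(114) = 240, σ(115) = 144, σ(116) = 210, σ(117) = 182, σ(118) = 180, σ(119) = 144, σ(120) = 360, σ(121) = 133, σ(122) = 186, σ(123) = 168, σ(124) = 224, σ(125) = 156, σ(126) = 312, σ(127) = 128, σ(128) = 255, σ(129) = 176, σ(130) = 252, σ(131) = 132, σ(132) = 336, σ(133) = 160, σ(134) = 204, σ(135) = 240, σ(136) = 270, σ(137) = 138, σ(138) = 288, σ(139) = 140, σ(140) = 336, σ(141) = 192, σ(142) = 216, σ(143) = 168, σ(144) = 403, σ(145) = 180, σ(146) = 222, σ(147) = 228, σ(148) = 266, σ(149) = 150, σ(150) = 372, σ(151) = 152, σ(152) = 300, σ(153) = 234, σ(154) = 288, σ(155) = 192, σ(156) = 392, σ(157) = 158, σ(158) = 240, σ(159) = 216, σ(160) = 378, σ(161) = 192, σ(162) = 363, σ(163) = 164, σ(164) = 294, σ(165) = 288, σ(166) = 252, σ(167) = 168, σ(168) = 480, σ(169) = 183, σ(170) = 324, σ(171) = 260, σ(172) = 308, σ(173) = 174, σ(174) = 360, σ(175) = 248, σ(176) = 372, σ(177) = 240, σ(178) = 270, σ(179) = 180, σ(180) = 546, σ(181) = 182, σ(182) = 336, σ(183) = 248, σ(184) = 360, σ(185) = 228, σ(186) = 384, σ(187) = 216, σ(188) = 336. Summing all 188 values: 29110. (Average order: Σ_{n ≤ x} σ(n) ~ (π²/12) x². For x = 188, (π²/12)·188² ≈ 29069.27.)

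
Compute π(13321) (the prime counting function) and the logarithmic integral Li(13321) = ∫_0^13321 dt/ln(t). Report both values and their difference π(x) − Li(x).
π(13321) = 1581;  Li(13321) ≈ 1600.95;  π(x) − Li(x) ≈ -19.95.

Direct count of primes ≤ 13321 gives π(13321) = 1581. Numerical evaluation of the logarithmic integral gives Li(13321) ≈ 1600.95. The difference π(x) − Li(x) ≈ -19.95 is typically negative for small/moderate x (Li(x) overestimates), though Littlewood's theorem shows this sign changes infinitely often.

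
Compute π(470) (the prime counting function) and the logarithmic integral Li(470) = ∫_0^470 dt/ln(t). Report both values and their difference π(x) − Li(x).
π(470) = 91;  Li(470) ≈ 96.94;  π(x) − Li(x) ≈ -5.94.

Direct count of primes ≤ 470 gives π(470) = 91. Numerical evaluation of the logarithmic integral gives Li(470) ≈ 96.94. The difference π(x) − Li(x) ≈ -5.94 is typically negative for small/moderate x (Li(x) overestimates), though Littlewood's theorem shows this sign changes infinitely often.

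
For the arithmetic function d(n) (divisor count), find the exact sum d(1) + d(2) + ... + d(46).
Σ_{n ≤ 46} d(n) = 186

Compute d(n) for each 1 ≤ n ≤ 46: d(1) = 1, d(2) = 2, d(3) = 2, d(4) = 3, d(5) = 2, d(6) = 4, d(7) = 2, d(8) = 4, d(9) = 3, d(10) = 4, d(11) = 2, d(12) = 6, d(13) = 2, d(14) = 4, d(15) = 4, d(16) = 5, d(17) = 2, d(18) = 6, d(19) = 2, d(20) = 6, d(21) = 4, d(22) = 4, d(23) = 2, d(24) = 8, d(25) = 3, d(26) = 4, d(27) = 4, d(28) = 6, d(29) = 2, d(30) = 8, d(31) = 2, d(32) = 6, d(33) = 4, d(34) = 4, d(35) = 4, d(36) = 9, d(37) = 2, d(38) = 4, d(39) = 4, d(40) = 8, d(41) = 2, d(42) = 8, d(43) = 2, d(44) = 6, d(45) = 6, d(46) = 4. Summing all 46 values: 186. (Dirichlet's divisor formula: Σ_{n ≤ x} d(n) = x ln(x) + (2γ − 1) x + O(√x). For x = 46, the asymptotic estimate is ≈ 183.22.)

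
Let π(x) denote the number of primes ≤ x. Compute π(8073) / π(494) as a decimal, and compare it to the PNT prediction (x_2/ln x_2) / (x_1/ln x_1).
π(8073)/π(494) = 1014/94 ≈ 10.7872;  PNT prediction ≈ 11.2672.

π(494) = 94 and π(8073) = 1014, so π(8073)/π(494) ≈ 10.7872. The PNT-predicted ratio is (8073/ln(8073)) / (494/ln(494)) ≈ 11.2672. The two agree to within a few percent, as expected.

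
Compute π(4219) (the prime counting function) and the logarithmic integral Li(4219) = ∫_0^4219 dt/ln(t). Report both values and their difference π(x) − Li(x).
π(4219) = 578;  Li(4219) ≈ 591.68;  π(x) − Li(x) ≈ -13.68.

Direct count of primes ≤ 4219 gives π(4219) = 578. Numerical evaluation of the logarithmic integral gives Li(4219) ≈ 591.68. The difference π(x) − Li(x) ≈ -13.68 is typically negative for small/moderate x (Li(x) overestimates), though Littlewood's theorem shows this sign changes infinitely often.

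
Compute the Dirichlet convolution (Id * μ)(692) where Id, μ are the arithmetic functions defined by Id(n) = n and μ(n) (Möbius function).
(Id * μ)(692) = 344

Divisors of 692: [1, 2, 4, 173, 346, 692]. For each d | 692:
  d = 1: Id(1) · μ(692/1) = 1 · 0 = 0
  d = 2: Id(2) · μ(692/2) = 2 · 1 = 2
  d = 4: Id(4) · μ(692/4) = 4 · -1 = -4
  d = 173: Id(173) · μ(692/173) = 173 · 0 = 0
  d = 346: Id(346) · μ(692/346) = 346 · -1 = -346
  d = 692: Id(692) · μ(692/692) = 692 · 1 = 692
Summing: (Id * μ)(692) = 0 + 2 + -4 + 0 + -346 + 692 = 344.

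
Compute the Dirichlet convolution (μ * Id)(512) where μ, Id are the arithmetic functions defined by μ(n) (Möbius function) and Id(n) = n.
(μ * Id)(512) = 256

Divisors of 512: [1, 2, 4, 8, 16, 32, 64, 128, 256, 512]. For each d | 512:
  d = 1: μ(1) · Id(512/1) = 1 · 512 = 512
  d = 2: μ(2) · Id(512/2) = -1 · 256 = -256
  d = 4: μ(4) · Id(512/4) = 0 · 128 = 0
  d = 8: μ(8) · Id(512/8) = 0 · 64 = 0
  d = 16: μ(16) · Id(512/16) = 0 · 32 = 0
  d = 32: μ(32) · Id(512/32) = 0 · 16 = 0
  d = 64: μ(64) · Id(512/64) = 0 · 8 = 0
  d = 128: μ(128) · Id(512/128) = 0 · 4 = 0
  d = 256: μ(256) · Id(512/256) = 0 · 2 = 0
  d = 512: μ(512) · Id(512/512) = 0 · 1 = 0
Summing: (μ * Id)(512) = 512 + -256 + 0 + 0 + 0 + 0 + 0 + 0 + 0 + 0 = 256.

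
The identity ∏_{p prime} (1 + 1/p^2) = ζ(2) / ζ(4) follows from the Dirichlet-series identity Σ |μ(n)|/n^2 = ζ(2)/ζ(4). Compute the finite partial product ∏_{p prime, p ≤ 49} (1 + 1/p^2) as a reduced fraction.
∏ = 101793085732936000000000/67237345888235944242129

The primes p ≤ 49 are [2, 3, 5, 7, 11, 13, 17, 19, 23, 29, 31, 37, 41, 43, 47]. For each, (1 + 1/p^2) = (p^2 + 1)/p^2. Multiplying these fractions over p ∈ [2, 3, 5, 7, 11, 13, 17, 19, 23, 29, 31, 37, 41, 43, 47] gives 101793085732936000000000/67237345888235944242129. (In the limit P → ∞ this tends to ζ(2)/ζ(4).)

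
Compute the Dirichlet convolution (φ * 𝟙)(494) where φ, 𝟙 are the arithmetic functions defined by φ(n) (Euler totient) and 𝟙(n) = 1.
(φ * 𝟙)(494) = 494

Divisors of 494: [1, 2, 13, 19, 26, 38, 247, 494]. For each d | 494:
  d = 1: φ(1) · 𝟙(494/1) = 1 · 1 = 1
  d = 2: φ(2) · 𝟙(494/2) = 1 · 1 = 1
  d = 13: φ(13) · 𝟙(494/13) = 12 · 1 = 12
  d = 19: φ(19) · 𝟙(494/19) = 18 · 1 = 18
  d = 26: φ(26) · 𝟙(494/26) = 12 · 1 = 12
  d = 38: φ(38) · 𝟙(494/38) = 18 · 1 = 18
  d = 247: φ(247) · 𝟙(494/247) = 216 · 1 = 216
  d = 494: φ(494) · 𝟙(494/494) = 216 · 1 = 216
Summing: (φ * 𝟙)(494) = 1 + 1 + 12 + 18 + 12 + 18 + 216 + 216 = 494.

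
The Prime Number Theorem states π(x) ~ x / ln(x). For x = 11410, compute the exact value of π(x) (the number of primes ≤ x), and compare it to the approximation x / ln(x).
π(11410) = 1376;  x/ln(x) ≈ 1221.33;  relative error ≈ 11.24%.

Directly count primes up to 11410: π(11410) = 1376. The PNT approximation gives 11410/ln(11410) ≈ 11410/9.34225 ≈ 1221.33. Relative error (π(x) − x/ln(x)) / π(x) ≈ 11.24%; the approximation is known to undercount slightly (Li(x) is a better estimate).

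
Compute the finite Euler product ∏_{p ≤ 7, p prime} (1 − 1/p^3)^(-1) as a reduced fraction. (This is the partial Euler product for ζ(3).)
∏ = 18375/15314

The primes p ≤ 7 are [2, 3, 5, 7]. For each prime, (1 − 1/p^3)^(-1) = p^3 / (p^3 − 1). The product is (1 − 1/2^3)^(-1), (1 − 1/3^3)^(-1), (1 − 1/5^3)^(-1), (1 − 1/7^3)^(-1) = ∏ p^3 / (p^3 − 1) = 18375/15314.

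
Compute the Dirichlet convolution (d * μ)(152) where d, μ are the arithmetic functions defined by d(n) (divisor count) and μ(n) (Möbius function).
(d * μ)(152) = 1

Divisors of 152: [1, 2, 4, 8, 19, 38, 76, 152]. For each d | 152:
  d = 1: d(1) · μ(152/1) = 1 · 0 = 0
  d = 2: d(2) · μ(152/2) = 2 · 0 = 0
  d = 4: d(4) · μ(152/4) = 3 · 1 = 3
  d = 8: d(8) · μ(152/8) = 4 · -1 = -4
  d = 19: d(19) · μ(152/19) = 2 · 0 = 0
  d = 38: d(38) · μ(152/38) = 4 · 0 = 0
  d = 76: d(76) · μ(152/76) = 6 · -1 = -6
  d = 152: d(152) · μ(152/152) = 8 · 1 = 8
Summing: (d * μ)(152) = 0 + 0 + 3 + -4 + 0 + 0 + -6 + 8 = 1.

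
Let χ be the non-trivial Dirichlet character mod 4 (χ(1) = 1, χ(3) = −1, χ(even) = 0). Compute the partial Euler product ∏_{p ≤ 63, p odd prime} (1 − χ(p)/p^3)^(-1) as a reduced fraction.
∏ = 126115667482028600084463789626710364805572778792731/130156894276470431285217911893722225289762827141120

The odd primes p ≤ 63 are [3, 5, 7, 11, 13, 17, 19, 23, 29, 31, 37, 41, 43, 47, 53, 59, 61]. For each, χ(p) = 1 if p ≡ 1 mod 4, χ(p) = −1 if p ≡ 3 mod 4. Taking (1 − χ(p)/p^3)^(-1) = p^3/(p^3 − χ(p)): (1 − (-1)/3^3)^(-1) · (1 − (1)/5^3)^(-1) · (1 − (-1)/7^3)^(-1) · (1 − (-1)/11^3)^(-1) · (1 − (1)/13^3)^(-1) · (1 − (1)/17^3)^(-1) · (1 − (-1)/19^3)^(-1) · (1 − (-1)/23^3)^(-1) · (1 − (1)/29^3)^(-1) · (1 − (-1)/31^3)^(-1) · (1 − (1)/37^3)^(-1) · (1 − (1)/41^3)^(-1) · (1 − (-1)/43^3)^(-1) · (1 − (-1)/47^3)^(-1) · (1 − (1)/53^3)^(-1) · (1 − (-1)/59^3)^(-1) · (1 − (1)/61^3)^(-1) = 126115667482028600084463789626710364805572778792731/130156894276470431285217911893722225289762827141120.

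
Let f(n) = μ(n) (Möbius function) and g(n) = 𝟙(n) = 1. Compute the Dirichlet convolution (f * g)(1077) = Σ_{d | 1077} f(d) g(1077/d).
(μ * 𝟙)(1077) = 0

Divisors of 1077: [1, 3, 359, 1077]. For each d | 1077:
  d = 1: μ(1) · 𝟙(1077/1) = 1 · 1 = 1
  d = 3: μ(3) · 𝟙(1077/3) = -1 · 1 = -1
  d = 359: μ(359) · 𝟙(1077/359) = -1 · 1 = -1
  d = 1077: μ(1077) · 𝟙(1077/1077) = 1 · 1 = 1
Summing: (μ * 𝟙)(1077) = 1 + -1 + -1 + 1 = 0.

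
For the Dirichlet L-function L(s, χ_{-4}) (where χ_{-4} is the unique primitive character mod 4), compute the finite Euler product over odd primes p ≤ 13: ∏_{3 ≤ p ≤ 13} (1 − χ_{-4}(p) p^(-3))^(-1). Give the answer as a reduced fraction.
∏ = 17910767875/18484721664

The odd primes p ≤ 13 are [3, 5, 7, 11, 13]. For each, χ(p) = 1 if p ≡ 1 mod 4, χ(p) = −1 if p ≡ 3 mod 4. Taking (1 − χ(p)/p^3)^(-1) = p^3/(p^3 − χ(p)): (1 − (-1)/3^3)^(-1) · (1 − (1)/5^3)^(-1) · (1 − (-1)/7^3)^(-1) · (1 − (-1)/11^3)^(-1) · (1 − (1)/13^3)^(-1) = 17910767875/18484721664.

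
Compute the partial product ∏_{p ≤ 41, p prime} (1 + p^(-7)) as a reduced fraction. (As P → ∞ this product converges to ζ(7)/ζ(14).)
∏ = 906276285123367303463952471174214707523220166331900002148763513926498754947885274824704/898827234959603916464015184677991123451710902595120068322823619866941706124048533178125

The primes p ≤ 41 are [2, 3, 5, 7, 11, 13, 17, 19, 23, 29, 31, 37, 41]. For each, (1 + 1/p^7) = (p^7 + 1)/p^7. Multiplying these fractions over p ∈ [2, 3, 5, 7, 11, 13, 17, 19, 23, 29, 31, 37, 41] gives 906276285123367303463952471174214707523220166331900002148763513926498754947885274824704/898827234959603916464015184677991123451710902595120068322823619866941706124048533178125. (In the limit P → ∞ this tends to ζ(7)/ζ(14).)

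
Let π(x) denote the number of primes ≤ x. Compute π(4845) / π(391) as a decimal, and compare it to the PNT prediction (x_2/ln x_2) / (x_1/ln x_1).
π(4845)/π(391) = 650/77 ≈ 8.4416;  PNT prediction ≈ 8.7158.

π(391) = 77 and π(4845) = 650, so π(4845)/π(391) ≈ 8.4416. The PNT-predicted ratio is (4845/ln(4845)) / (391/ln(391)) ≈ 8.7158. The two agree to within a few percent, as expected.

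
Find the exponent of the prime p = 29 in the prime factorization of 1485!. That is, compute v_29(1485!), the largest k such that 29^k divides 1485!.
v_29(1485!) = 52

Legendre's formula: v_p(n!) = Σ_{k ≥ 1} ⌊n / p^k⌋. For p = 29, n = 1485, the terms are:
  ⌊1485/29^1⌋ = ⌊1485/29⌋ = 51
  ⌊1485/29^2⌋ = ⌊1485/841⌋ = 1
(the next term ⌊1485/29^3⌋ = 0, terminating the sum). Summing: v_29(1485!) = 51 + 1 = 52.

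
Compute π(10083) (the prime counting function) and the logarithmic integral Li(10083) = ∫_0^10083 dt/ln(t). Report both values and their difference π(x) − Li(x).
π(10083) = 1237;  Li(10083) ≈ 1255.14;  π(x) − Li(x) ≈ -18.14.

Direct count of primes ≤ 10083 gives π(10083) = 1237. Numerical evaluation of the logarithmic integral gives Li(10083) ≈ 1255.14. The difference π(x) − Li(x) ≈ -18.14 is typically negative for small/moderate x (Li(x) overestimates), though Littlewood's theorem shows this sign changes infinitely often.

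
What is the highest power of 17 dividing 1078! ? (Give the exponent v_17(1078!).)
v_17(1078!) = 66

Legendre's formula: v_p(n!) = Σ_{k ≥ 1} ⌊n / p^k⌋. For p = 17, n = 1078, the terms are:
  ⌊1078/17^1⌋ = ⌊1078/17⌋ = 63
  ⌊1078/17^2⌋ = ⌊1078/289⌋ = 3
(the next term ⌊1078/17^3⌋ = 0, terminating the sum). Summing: v_17(1078!) = 63 + 3 = 66.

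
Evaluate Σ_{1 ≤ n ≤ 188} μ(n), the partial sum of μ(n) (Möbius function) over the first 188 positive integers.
Σ_{n ≤ 188} μ(n) = -3

Compute μ(n) for each 1 ≤ n ≤ 188: μ(1) = 1, μ(2) = -1, μ(3) = -1, μ(4) = 0, μ(5) = -1, μ(6) = 1, μ(7) = -1, μ(8) = 0, μ(9) = 0, μ(10) = 1, μ(11) = -1, μ(12) = 0, μ(13) = -1, μ(14) = 1, μ(15) = 1, μ(16) = 0, μ(17) = -1, μ(18) = 0, μ(19) = -1, μ(20) = 0, μ(21) = 1, μ(22) = 1, μ(23) = -1, μ(24) = 0, μ(25) = 0, μ(26) = 1, μ(27) = 0, μ(28) = 0, μ(29) = -1, μ(30) = -1, μ(31) = -1, μ(32) = 0, μ(33) = 1, μ(34) = 1, μ(35) = 1, μ(36) = 0, μ(37) = -1, μ(38) = 1, μ(39) = 1, μ(40) = 0, μ(41) = -1, μ(42) = -1, μ(43) = -1, μ(44) = 0, μ(45) = 0, μ(46) = 1, μ(47) = -1, μ(48) = 0, μ(49) = 0, μ(50) = 0, μ(51) = 1, μ(52) = 0, μ(53) = -1, μ(54) = 0, μ(55) = 1, μ(56) = 0, μ(57) = 1, μ(58) = 1, μ(59) = -1, μ(60) = 0, μ(61) = -1, μ(62) = 1, μ(63) = 0, μ(64) = 0, μ(65) = 1, μ(66) = -1, μ(67) = -1, μ(68) = 0, μ(69) = 1, μ(70) = -1, μ(71) = -1, μ(72) = 0, μ(73) = -1, μ(74) = 1, μ(75) = 0, μ(76) = 0, μ(77) = 1, μ(78) = -1, μ(79) = -1, μ(80) = 0, μ(81) = 0, μ(82) = 1, μ(83) = -1, μ(84) = 0, μ(85) = 1, μ(86) = 1, μ(87) = 1, μ(88) = 0, μ(89) = -1, μ(90) = 0, μ(91) = 1, μ(92) = 0, μ(93) = 1, μ(94) = 1, μ(95) = 1, μ(96) = 0, μ(97) = -1, μ(98) = 0, μ(99) = 0, μ(100) = 0, μ(101) = -1, μ(102) = -1, μ(103) = -1, μ(104) = 0, μ(105) = -1, μ(106) = 1, μ(107) = -1, μ(108) = 0, μ(109) = -1, μ(110) = -1, μ(111) = 1, μ(112) = 0, μ(113) = -1, μ(114) = -1, μ(115) = 1, μ(116) = 0, μ(117) = 0, μ(118) = 1, μ(119) = 1, μ(120) = 0, μ(121) = 0, μ(122) = 1, μ(123) = 1, μ(124) = 0, μ(125) = 0, μ(126) = 0, μ(127) = -1, μ(128) = 0, μ(129) = 1, μ(130) = -1, μ(131) = -1, μ(132) = 0, μ(133) = 1, μ(134) = 1, μ(135) = 0, μ(136) = 0, μ(137) = -1, μ(138) = -1, μ(139) = -1, μ(140) = 0, μ(141) = 1, μ(142) = 1, μ(143) = 1, μ(144) = 0, μ(145) = 1, μ(146) = 1, μ(147) = 0, μ(148) = 0, μ(149) = -1, μ(150) = 0, μ(151) = -1, μ(152) = 0, μ(153) = 0, μ(154) = -1, μ(155) = 1, μ(156) = 0, μ(157) = -1, μ(158) = 1, μ(159) = 1, μ(160) = 0, μ(161) = 1, μ(162) = 0, μ(163) = -1, μ(164) = 0, μ(165) = -1, μ(166) = 1, μ(167) = -1, μ(168) = 0, μ(169) = 0, μ(170) = -1, μ(171) = 0, μ(172) = 0, μ(173) = -1, μ(174) = -1, μ(175) = 0, μ(176) = 0, μ(177) = 1, μ(178) = 1, μ(179) = -1, μ(180) = 0, μ(181) = -1, μ(182) = -1, μ(183) = 1, μ(184) = 0, μ(185) = 1, μ(186) = -1, μ(187) = 1, μ(188) = 0. Summing all 188 values: -3. (Mertens function M(x) = Σ_{n ≤ x} μ(n); on average M(x) should be small (PNT ⟺ M(x) = o(x)).)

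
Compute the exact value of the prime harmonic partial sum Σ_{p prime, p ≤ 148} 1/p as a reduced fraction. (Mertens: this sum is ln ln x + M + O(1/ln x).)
Σ 1/p = 18825509850919239131453102166593625244431364344421618363/10014646650599190067509233131649940057366334653200433090

π(148) = 34, so the primes ≤ 148 are [2, 3, 5, 7, 11, 13, 17, 19, 23, 29, 31, 37, 41, 43, 47, 53, 59, 61, 67, 71, 73, 79, 83, 89, 97, 101, 103, 107, 109, 113, 127, 131, 137, 139]. Summing 1/p over these primes: 18825509850919239131453102166593625244431364344421618363/10014646650599190067509233131649940057366334653200433090 ≈ 1.8798. Mertens estimate ln ln(148) + 0.2615 ≈ 1.8704.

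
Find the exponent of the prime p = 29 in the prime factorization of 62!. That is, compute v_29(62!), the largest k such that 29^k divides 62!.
v_29(62!) = 2

Legendre's formula: v_p(n!) = Σ_{k ≥ 1} ⌊n / p^k⌋. For p = 29, n = 62, the terms are:
  ⌊62/29^1⌋ = ⌊62/29⌋ = 2
(the next term ⌊62/29^2⌋ = 0, terminating the sum). Summing: v_29(62!) = 2 = 2.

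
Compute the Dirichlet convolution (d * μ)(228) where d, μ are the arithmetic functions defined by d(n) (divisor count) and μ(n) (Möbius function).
(d * μ)(228) = 1

Divisors of 228: [1, 2, 3, 4, 6, 12, 19, 38, 57, 76, 114, 228]. For each d | 228:
  d = 1: d(1) · μ(228/1) = 1 · 0 = 0
  d = 2: d(2) · μ(228/2) = 2 · -1 = -2
  d = 3: d(3) · μ(228/3) = 2 · 0 = 0
  d = 4: d(4) · μ(228/4) = 3 · 1 = 3
  d = 6: d(6) · μ(228/6) = 4 · 1 = 4
  d = 12: d(12) · μ(228/12) = 6 · -1 = -6
  d = 19: d(19) · μ(228/19) = 2 · 0 = 0
  d = 38: d(38) · μ(228/38) = 4 · 1 = 4
  d = 57: d(57) · μ(228/57) = 4 · 0 = 0
  d = 76: d(76) · μ(228/76) = 6 · -1 = -6
  d = 114: d(114) · μ(228/114) = 8 · -1 = -8
  d = 228: d(228) · μ(228/228) = 12 · 1 = 12
Summing: (d * μ)(228) = 0 + -2 + 0 + 3 + 4 + -6 + 0 + 4 + 0 + -6 + -8 + 12 = 1.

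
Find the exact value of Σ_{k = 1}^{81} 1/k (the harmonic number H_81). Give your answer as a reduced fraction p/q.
H_81 = 44031838385838021258243173365847173/8845597978580177157715301537899200

Direct summation: H_81 = 1 + 1/2 + ... + 1/81. The least common denominator is lcm(1, ..., 81) = 97301577764381948734868316916891200; over this denominator the numerator is 97301577764381948734868316916891200 + 48650788882190974367434158458445600 + 32433859254793982911622772305630400 + 24325394441095487183717079229222800 + 19460315552876389746973663383378240 + 16216929627396991455811386152815200 + 13900225394911706962124045273841600 + 12162697220547743591858539614611400 + 10811286418264660970540924101876800 + 9730157776438194873486831691689120 + 8845597978580177157715301537899200 + 8108464813698495727905693076407600 + 7484736751106303748836024378222400 + 6950112697455853481062022636920800 + 6486771850958796582324554461126080 + 6081348610273871795929269807305700 + 5723622221434232278521665700993600 + 5405643209132330485270462050938400 + 5121135671809576249203595627204800 + 4865078888219097436743415845844560 + 4633408464970568987374681757947200 + 4422798989290088578857650768949600 + 4230503381060084727602970300734400 + 4054232406849247863952846538203800 + 3892063110575277949394732676675648 + 3742368375553151874418012189111200 + 3603762139421553656846974700625600 + 3475056348727926740531011318460400 + 3355226819461446508098907479892800 + 3243385925479398291162277230563040 + 3138760573044578991447365061835200 + 3040674305136935897964634903652850 + 2948532659526725719238433845966400 + 2861811110717116139260832850496800 + 2780045078982341392424809054768320 + 2702821604566165242635231025469200 + 2629772372010322938780224781537600 + 2560567835904788124601797813602400 + 2494912250368767916278674792740800 + 2432539444109548718371707922922280 + 2373209213765413383777276022363200 + 2316704232485284493687340878973600 + 2262827389869347644996937602718400 + 2211399494645044289428825384474800 + 2162257283652932194108184820375360 + 2115251690530042363801485150367200 + 2070246335412381887975921636529600 + 2027116203424623931976423269101900 + 1985746484987386708874863610548800 + 1946031555287638974697366338337824 + 1907874073811410759507221900331200 + 1871184187776575937209006094555600 + 1835878825743055636506949375790400 + 1801881069710776828423487350312800 + 1769119595716035431543060307579840 + 1737528174363963370265505659230200 + 1707045223936525416401198542401600 + 1677613409730723254049453739946400 + 1649179284142066927709632490116800 + 1621692962739699145581138615281520 + 1595107832202982766145382244539200 + 1569380286522289495723682530917600 + 1544469488323522995791560585982400 + 1520337152568467948982317451826425 + 1496947350221260749767204875644480 + 1474266329763362859619216922983200 + 1452262354692267891565198759953600 + 1430905555358558069630416425248400 + 1410167793686694909200990100244800 + 1390022539491170696212404527384160 + 1370444757244816179364342491787200 + 1351410802283082621317615512734600 + 1332898325539478749792716670094400 + 1314886186005161469390112390768800 + 1297354370191759316464910892225216 + 1280283917952394062300898906801200 + 1263656854082882451102185933985600 + 1247456125184383958139337396370400 + 1231665541321290490314788821732800 + 1216269722054774359185853961461140 + 1201254046473851218948991566875200 = 484350222244218233840674907024318903, so H_81 = 484350222244218233840674907024318903/97301577764381948734868316916891200; reducing by gcd(484350222244218233840674907024318903, 97301577764381948734868316916891200) = 11 gives 44031838385838021258243173365847173/8845597978580177157715301537899200 ≈ 4.97782. (The PNT-adjacent estimate ln(81) + γ ≈ 4.97166 matches within O(1/n).)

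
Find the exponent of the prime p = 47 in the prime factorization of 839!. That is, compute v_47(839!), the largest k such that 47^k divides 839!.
v_47(839!) = 17

Legendre's formula: v_p(n!) = Σ_{k ≥ 1} ⌊n / p^k⌋. For p = 47, n = 839, the terms are:
  ⌊839/47^1⌋ = ⌊839/47⌋ = 17
(the next term ⌊839/47^2⌋ = 0, terminating the sum). Summing: v_47(839!) = 17 = 17.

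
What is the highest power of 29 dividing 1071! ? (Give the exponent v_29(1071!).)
v_29(1071!) = 37

Legendre's formula: v_p(n!) = Σ_{k ≥ 1} ⌊n / p^k⌋. For p = 29, n = 1071, the terms are:
  ⌊1071/29^1⌋ = ⌊1071/29⌋ = 36
  ⌊1071/29^2⌋ = ⌊1071/841⌋ = 1
(the next term ⌊1071/29^3⌋ = 0, terminating the sum). Summing: v_29(1071!) = 36 + 1 = 37.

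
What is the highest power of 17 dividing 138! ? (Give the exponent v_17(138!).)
v_17(138!) = 8

Legendre's formula: v_p(n!) = Σ_{k ≥ 1} ⌊n / p^k⌋. For p = 17, n = 138, the terms are:
  ⌊138/17^1⌋ = ⌊138/17⌋ = 8
(the next term ⌊138/17^2⌋ = 0, terminating the sum). Summing: v_17(138!) = 8 = 8.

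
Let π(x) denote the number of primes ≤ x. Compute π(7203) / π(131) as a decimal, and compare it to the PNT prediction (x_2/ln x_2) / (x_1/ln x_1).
π(7203)/π(131) = 919/32 ≈ 28.7188;  PNT prediction ≈ 30.1794.

π(131) = 32 and π(7203) = 919, so π(7203)/π(131) ≈ 28.7188. The PNT-predicted ratio is (7203/ln(7203)) / (131/ln(131)) ≈ 30.1794. The two agree to within a few percent, as expected.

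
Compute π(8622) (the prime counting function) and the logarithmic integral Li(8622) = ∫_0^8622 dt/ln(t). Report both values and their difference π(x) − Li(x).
π(8622) = 1072;  Li(8622) ≈ 1095.34;  π(x) − Li(x) ≈ -23.34.

Direct count of primes ≤ 8622 gives π(8622) = 1072. Numerical evaluation of the logarithmic integral gives Li(8622) ≈ 1095.34. The difference π(x) − Li(x) ≈ -23.34 is typically negative for small/moderate x (Li(x) overestimates), though Littlewood's theorem shows this sign changes infinitely often.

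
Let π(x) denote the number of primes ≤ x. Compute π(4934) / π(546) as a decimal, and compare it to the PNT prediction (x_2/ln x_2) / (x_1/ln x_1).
π(4934)/π(546) = 659/100 ≈ 6.5900;  PNT prediction ≈ 6.6974.

π(546) = 100 and π(4934) = 659, so π(4934)/π(546) ≈ 6.5900. The PNT-predicted ratio is (4934/ln(4934)) / (546/ln(546)) ≈ 6.6974. The two agree to within a few percent, as expected.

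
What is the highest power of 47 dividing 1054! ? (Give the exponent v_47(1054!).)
v_47(1054!) = 22

Legendre's formula: v_p(n!) = Σ_{k ≥ 1} ⌊n / p^k⌋. For p = 47, n = 1054, the terms are:
  ⌊1054/47^1⌋ = ⌊1054/47⌋ = 22
(the next term ⌊1054/47^2⌋ = 0, terminating the sum). Summing: v_47(1054!) = 22 = 22.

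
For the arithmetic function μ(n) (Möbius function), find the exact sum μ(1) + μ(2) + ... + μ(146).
Σ_{n ≤ 146} μ(n) = 1

Compute μ(n) for each 1 ≤ n ≤ 146: μ(1) = 1, μ(2) = -1, μ(3) = -1, μ(4) = 0, μ(5) = -1, μ(6) = 1, μ(7) = -1, μ(8) = 0, μ(9) = 0, μ(10) = 1, μ(11) = -1, μ(12) = 0, μ(13) = -1, μ(14) = 1, μ(15) = 1, μ(16) = 0, μ(17) = -1, μ(18) = 0, μ(19) = -1, μ(20) = 0, μ(21) = 1, μ(22) = 1, μ(23) = -1, μ(24) = 0, μ(25) = 0, μ(26) = 1, μ(27) = 0, μ(28) = 0, μ(29) = -1, μ(30) = -1, μ(31) = -1, μ(32) = 0, μ(33) = 1, μ(34) = 1, μ(35) = 1, μ(36) = 0, μ(37) = -1, μ(38) = 1, μ(39) = 1, μ(40) = 0, μ(41) = -1, μ(42) = -1, μ(43) = -1, μ(44) = 0, μ(45) = 0, μ(46) = 1, μ(47) = -1, μ(48) = 0, μ(49) = 0, μ(50) = 0, μ(51) = 1, μ(52) = 0, μ(53) = -1, μ(54) = 0, μ(55) = 1, μ(56) = 0, μ(57) = 1, μ(58) = 1, μ(59) = -1, μ(60) = 0, μ(61) = -1, μ(62) = 1, μ(63) = 0, μ(64) = 0, μ(65) = 1, μ(66) = -1, μ(67) = -1, μ(68) = 0, μ(69) = 1, μ(70) = -1, μ(71) = -1, μ(72) = 0, μ(73) = -1, μ(74) = 1, μ(75) = 0, μ(76) = 0, μ(77) = 1, μ(78) = -1, μ(79) = -1, μ(80) = 0, μ(81) = 0, μ(82) = 1, μ(83) = -1, μ(84) = 0, μ(85) = 1, μ(86) = 1, μ(87) = 1, μ(88) = 0, μ(89) = -1, μ(90) = 0, μ(91) = 1, μ(92) = 0, μ(93) = 1, μ(94) = 1, μ(95) = 1, μ(96) = 0, μ(97) = -1, μ(98) = 0, μ(99) = 0, μ(100) = 0, μ(101) = -1, μ(102) = -1, μ(103) = -1, μ(104) = 0, μ(105) = -1, μ(106) = 1, μ(107) = -1, μ(108) = 0, μ(109) = -1, μ(110) = -1, μ(111) = 1, μ(112) = 0, μ(113) = -1, μ(114) = -1, μ(115) = 1, μ(116) = 0, μ(117) = 0, μ(118) = 1, μ(119) = 1, μ(120) = 0, μ(121) = 0, μ(122) = 1, μ(123) = 1, μ(124) = 0, μ(125) = 0, μ(126) = 0, μ(127) = -1, μ(128) = 0, μ(129) = 1, μ(130) = -1, μ(131) = -1, μ(132) = 0, μ(133) = 1, μ(134) = 1, μ(135) = 0, μ(136) = 0, μ(137) = -1, μ(138) = -1, μ(139) = -1, μ(140) = 0, μ(141) = 1, μ(142) = 1, μ(143) = 1, μ(144) = 0, μ(145) = 1, μ(146) = 1. Summing all 146 values: 1. (Mertens function M(x) = Σ_{n ≤ x} μ(n); on average M(x) should be small (PNT ⟺ M(x) = o(x)).)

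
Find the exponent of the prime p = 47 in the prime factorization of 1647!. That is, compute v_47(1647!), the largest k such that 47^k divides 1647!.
v_47(1647!) = 35

Legendre's formula: v_p(n!) = Σ_{k ≥ 1} ⌊n / p^k⌋. For p = 47, n = 1647, the terms are:
  ⌊1647/47^1⌋ = ⌊1647/47⌋ = 35
(the next term ⌊1647/47^2⌋ = 0, terminating the sum). Summing: v_47(1647!) = 35 = 35.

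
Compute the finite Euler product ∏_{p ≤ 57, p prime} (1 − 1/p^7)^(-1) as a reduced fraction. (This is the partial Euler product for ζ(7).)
∏ = 72859781352345946164271325208512748367496302513429047898775811498046799405380225394802980517015901501332936608125/72256491859259542003929080814473893559535113224475133477501839873036689289530416476883582246279412849505472872448

The primes p ≤ 57 are [2, 3, 5, 7, 11, 13, 17, 19, 23, 29, 31, 37, 41, 43, 47, 53]. For each prime, (1 − 1/p^7)^(-1) = p^7 / (p^7 − 1). The product is (1 − 1/2^7)^(-1), (1 − 1/3^7)^(-1), (1 − 1/5^7)^(-1), (1 − 1/7^7)^(-1), (1 − 1/11^7)^(-1), (1 − 1/13^7)^(-1), (1 − 1/17^7)^(-1), (1 − 1/19^7)^(-1), (1 − 1/23^7)^(-1), (1 − 1/29^7)^(-1), (1 − 1/31^7)^(-1), (1 − 1/37^7)^(-1), (1 − 1/41^7)^(-1), (1 − 1/43^7)^(-1), (1 − 1/47^7)^(-1), (1 − 1/53^7)^(-1) = ∏ p^7 / (p^7 − 1) = 72859781352345946164271325208512748367496302513429047898775811498046799405380225394802980517015901501332936608125/72256491859259542003929080814473893559535113224475133477501839873036689289530416476883582246279412849505472872448.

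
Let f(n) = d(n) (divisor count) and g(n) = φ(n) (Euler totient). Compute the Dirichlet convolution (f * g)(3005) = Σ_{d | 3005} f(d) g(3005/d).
(d * φ)(3005) = 3612

Divisors of 3005: [1, 5, 601, 3005]. For each d | 3005:
  d = 1: d(1) · φ(3005/1) = 1 · 2400 = 2400
  d = 5: d(5) · φ(3005/5) = 2 · 600 = 1200
  d = 601: d(601) · φ(3005/601) = 2 · 4 = 8
  d = 3005: d(3005) · φ(3005/3005) = 4 · 1 = 4
Summing: (d * φ)(3005) = 2400 + 1200 + 8 + 4 = 3612.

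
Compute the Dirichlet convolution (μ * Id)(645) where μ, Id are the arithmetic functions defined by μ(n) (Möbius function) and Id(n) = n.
(μ * Id)(645) = 336

Divisors of 645: [1, 3, 5, 15, 43, 129, 215, 645]. For each d | 645:
  d = 1: μ(1) · Id(645/1) = 1 · 645 = 645
  d = 3: μ(3) · Id(645/3) = -1 · 215 = -215
  d = 5: μ(5) · Id(645/5) = -1 · 129 = -129
  d = 15: μ(15) · Id(645/15) = 1 · 43 = 43
  d = 43: μ(43) · Id(645/43) = -1 · 15 = -15
  d = 129: μ(129) · Id(645/129) = 1 · 5 = 5
  d = 215: μ(215) · Id(645/215) = 1 · 3 = 3
  d = 645: μ(645) · Id(645/645) = -1 · 1 = -1
Summing: (μ * Id)(645) = 645 + -215 + -129 + 43 + -15 + 5 + 3 + -1 = 336.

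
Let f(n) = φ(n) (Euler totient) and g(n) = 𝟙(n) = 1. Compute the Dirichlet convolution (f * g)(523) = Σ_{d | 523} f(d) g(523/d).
(φ * 𝟙)(523) = 523

Divisors of 523: [1, 523]. For each d | 523:
  d = 1: φ(1) · 𝟙(523/1) = 1 · 1 = 1
  d = 523: φ(523) · 𝟙(523/523) = 522 · 1 = 522
Summing: (φ * 𝟙)(523) = 1 + 522 = 523.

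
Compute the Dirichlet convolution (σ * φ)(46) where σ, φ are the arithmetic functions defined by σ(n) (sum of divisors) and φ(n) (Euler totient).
(σ * φ)(46) = 184

Divisors of 46: [1, 2, 23, 46]. For each d | 46:
  d = 1: σ(1) · φ(46/1) = 1 · 22 = 22
  d = 2: σ(2) · φ(46/2) = 3 · 22 = 66
  d = 23: σ(23) · φ(46/23) = 24 · 1 = 24
  d = 46: σ(46) · φ(46/46) = 72 · 1 = 72
Summing: (σ * φ)(46) = 22 + 66 + 24 + 72 = 184.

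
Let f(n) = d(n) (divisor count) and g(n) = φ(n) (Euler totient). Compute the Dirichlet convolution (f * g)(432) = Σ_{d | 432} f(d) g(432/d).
(d * φ)(432) = 1240

Divisors of 432: [1, 2, 3, 4, 6, 8, 9, 12, 16, 18, 24, 27, 36, 48, 54, 72, 108, 144, 216, 432]. For each d | 432:
  d = 1: d(1) · φ(432/1) = 1 · 144 = 144
  d = 2: d(2) · φ(432/2) = 2 · 72 = 144
  d = 3: d(3) · φ(432/3) = 2 · 48 = 96
  d = 4: d(4) · φ(432/4) = 3 · 36 = 108
  d = 6: d(6) · φ(432/6) = 4 · 24 = 96
  d = 8: d(8) · φ(432/8) = 4 · 18 = 72
  d = 9: d(9) · φ(432/9) = 3 · 16 = 48
  d = 12: d(12) · φ(432/12) = 6 · 12 = 72
  d = 16: d(16) · φ(432/16) = 5 · 18 = 90
  d = 18: d(18) · φ(432/18) = 6 · 8 = 48
  d = 24: d(24) · φ(432/24) = 8 · 6 = 48
  d = 27: d(27) · φ(432/27) = 4 · 8 = 32
  d = 36: d(36) · φ(432/36) = 9 · 4 = 36
  d = 48: d(48) · φ(432/48) = 10 · 6 = 60
  d = 54: d(54) · φ(432/54) = 8 · 4 = 32
  d = 72: d(72) · φ(432/72) = 12 · 2 = 24
  d = 108: d(108) · φ(432/108) = 12 · 2 = 24
  d = 144: d(144) · φ(432/144) = 15 · 2 = 30
  d = 216: d(216) · φ(432/216) = 16 · 1 = 16
  d = 432: d(432) · φ(432/432) = 20 · 1 = 20
Summing: (d * φ)(432) = 144 + 144 + 96 + 108 + 96 + 72 + 48 + 72 + 90 + 48 + 48 + 32 + 36 + 60 + 32 + 24 + 24 + 30 + 16 + 20 = 1240.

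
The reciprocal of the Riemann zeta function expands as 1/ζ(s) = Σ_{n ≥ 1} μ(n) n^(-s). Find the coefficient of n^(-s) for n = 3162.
μ(3162) = 1

Factor n = 3162 = 2 · 3 · 17 · 31. μ(n) = 0 if any exponent ≥ 2 (not squarefree); otherwise μ(n) = (−1)^{ω(n)} where ω(n) is the number of distinct prime factors. Applying: μ(3162) = 1.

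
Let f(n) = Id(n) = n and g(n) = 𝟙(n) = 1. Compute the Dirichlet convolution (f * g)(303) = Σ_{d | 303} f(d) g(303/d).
(Id * 𝟙)(303) = 408

Divisors of 303: [1, 3, 101, 303]. For each d | 303:
  d = 1: Id(1) · 𝟙(303/1) = 1 · 1 = 1
  d = 3: Id(3) · 𝟙(303/3) = 3 · 1 = 3
  d = 101: Id(101) · 𝟙(303/101) = 101 · 1 = 101
  d = 303: Id(303) · 𝟙(303/303) = 303 · 1 = 303
Summing: (Id * 𝟙)(303) = 1 + 3 + 101 + 303 = 408.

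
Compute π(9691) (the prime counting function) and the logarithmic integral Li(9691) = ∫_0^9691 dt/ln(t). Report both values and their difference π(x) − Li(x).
π(9691) = 1196;  Li(9691) ≈ 1212.53;  π(x) − Li(x) ≈ -16.53.

Direct count of primes ≤ 9691 gives π(9691) = 1196. Numerical evaluation of the logarithmic integral gives Li(9691) ≈ 1212.53. The difference π(x) − Li(x) ≈ -16.53 is typically negative for small/moderate x (Li(x) overestimates), though Littlewood's theorem shows this sign changes infinitely often.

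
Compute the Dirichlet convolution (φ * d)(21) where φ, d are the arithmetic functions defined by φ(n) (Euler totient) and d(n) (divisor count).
(φ * d)(21) = 32

Divisors of 21: [1, 3, 7, 21]. For each d | 21:
  d = 1: φ(1) · d(21/1) = 1 · 4 = 4
  d = 3: φ(3) · d(21/3) = 2 · 2 = 4
  d = 7: φ(7) · d(21/7) = 6 · 2 = 12
  d = 21: φ(21) · d(21/21) = 12 · 1 = 12
Summing: (φ * d)(21) = 4 + 4 + 12 + 12 = 32.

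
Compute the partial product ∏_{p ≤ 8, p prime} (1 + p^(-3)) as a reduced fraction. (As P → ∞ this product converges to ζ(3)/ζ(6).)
∏ = 1032/875

The primes p ≤ 8 are [2, 3, 5, 7]. For each, (1 + 1/p^3) = (p^3 + 1)/p^3. Multiplying these fractions over p ∈ [2, 3, 5, 7] gives 1032/875. (In the limit P → ∞ this tends to ζ(3)/ζ(6).)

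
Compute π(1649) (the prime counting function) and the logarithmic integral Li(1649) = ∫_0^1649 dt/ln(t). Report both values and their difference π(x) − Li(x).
π(1649) = 259;  Li(1649) ≈ 268.05;  π(x) − Li(x) ≈ -9.05.

Direct count of primes ≤ 1649 gives π(1649) = 259. Numerical evaluation of the logarithmic integral gives Li(1649) ≈ 268.05. The difference π(x) − Li(x) ≈ -9.05 is typically negative for small/moderate x (Li(x) overestimates), though Littlewood's theorem shows this sign changes infinitely often.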